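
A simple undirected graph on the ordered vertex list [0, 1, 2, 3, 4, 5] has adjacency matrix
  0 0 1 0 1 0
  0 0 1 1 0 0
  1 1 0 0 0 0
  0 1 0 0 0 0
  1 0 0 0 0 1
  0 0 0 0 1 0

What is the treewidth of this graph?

A width-1 tree decomposition is:
Bags: B1 = {0, 4}  B2 = {0, 2}  B3 = {1, 2}  B4 = {1, 3}  B5 = {4, 5}
Tree: B1–B2, B2–B3, B3–B4, B1–B5
The largest bag has 2 vertices, giving width 1; this decomposition certifies tw(G) ≤ 1. Any graph with an edge has treewidth ≥ 1, and G has the edge 4–0. Hence tw(G) = 1 exactly.

1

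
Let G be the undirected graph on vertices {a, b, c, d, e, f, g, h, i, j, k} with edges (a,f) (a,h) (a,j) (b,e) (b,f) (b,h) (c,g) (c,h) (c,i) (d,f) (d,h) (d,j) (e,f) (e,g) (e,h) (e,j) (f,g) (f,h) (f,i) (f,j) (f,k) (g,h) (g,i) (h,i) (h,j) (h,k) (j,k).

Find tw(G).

3

A width-3 tree decomposition is:
Bags: B1 = {e, f, h, j}  B2 = {e, f, g, h}  B3 = {a, f, h, j}  B4 = {f, g, h, i}  B5 = {f, h, j, k}  B6 = {b, e, f, h}  B7 = {d, f, h, j}  B8 = {c, g, h, i}
Tree: B1–B2, B1–B3, B2–B4, B3–B5, B2–B6, B1–B7, B4–B8
Every bag has size at most 4, so the width is 4 − 1 = 3 and tw(G) ≤ 3. On the other hand G contains the 4-clique {c, g, h, i}. A clique must lie in a single bag of any decomposition, so no decomposition can have width below 3. Combining the bounds, tw(G) = 3.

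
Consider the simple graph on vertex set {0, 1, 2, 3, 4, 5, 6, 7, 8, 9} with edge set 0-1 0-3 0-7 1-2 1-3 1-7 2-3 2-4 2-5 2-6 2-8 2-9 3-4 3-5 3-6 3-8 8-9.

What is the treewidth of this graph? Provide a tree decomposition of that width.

Every bag has size at most 3, so the width is 3 − 1 = 2 and tw(G) ≤ 2. For the lower bound, the 3 vertices {0, 1, 3} are pairwise adjacent, and any tree decomposition puts a clique entirely inside one bag — forcing width ≥ 2. Hence tw(G) = 2 exactly.

Treewidth 2.
One optimal decomposition is:
Bags: B1 = {2, 3, 8}  B2 = {1, 2, 3}  B3 = {2, 3, 5}  B4 = {2, 8, 9}  B5 = {0, 1, 3}  B6 = {2, 3, 6}  B7 = {2, 3, 4}  B8 = {0, 1, 7}
Tree: B1–B2, B1–B3, B1–B4, B2–B5, B3–B6, B2–B7, B5–B8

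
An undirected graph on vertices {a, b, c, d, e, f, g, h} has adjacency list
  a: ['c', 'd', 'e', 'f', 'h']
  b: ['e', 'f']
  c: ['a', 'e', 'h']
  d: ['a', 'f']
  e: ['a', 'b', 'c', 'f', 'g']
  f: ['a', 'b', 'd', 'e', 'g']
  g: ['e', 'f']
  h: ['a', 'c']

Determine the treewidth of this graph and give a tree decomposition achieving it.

Treewidth 2.
One optimal decomposition is:
Bags: B1 = {a, e, f}  B2 = {b, e, f}  B3 = {a, c, e}  B4 = {e, f, g}  B5 = {a, c, h}  B6 = {a, d, f}
Tree: B1–B2, B1–B3, B2–B4, B3–B5, B1–B6

Every bag has size at most 3, so the width is 3 − 1 = 2 and tw(G) ≤ 2. On the other hand G contains the 3-clique {a, c, h}. A clique must lie in a single bag of any decomposition, so no decomposition can have width below 2. Combining the bounds, tw(G) = 2.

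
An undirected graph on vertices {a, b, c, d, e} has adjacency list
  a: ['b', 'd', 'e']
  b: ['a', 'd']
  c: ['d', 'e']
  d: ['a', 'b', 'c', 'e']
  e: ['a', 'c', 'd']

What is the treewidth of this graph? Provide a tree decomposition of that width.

Treewidth 2.
One such decomposition:
Bags: B1 = {c, d, e}  B2 = {a, d, e}  B3 = {a, b, d}
Tree: B1–B2, B2–B3

Every bag has size at most 3, so the width is 3 − 1 = 2 and tw(G) ≤ 2. For the lower bound, the 3 vertices {c, d, e} are pairwise adjacent, and any tree decomposition puts a clique entirely inside one bag — forcing width ≥ 2. Hence tw(G) = 2 exactly.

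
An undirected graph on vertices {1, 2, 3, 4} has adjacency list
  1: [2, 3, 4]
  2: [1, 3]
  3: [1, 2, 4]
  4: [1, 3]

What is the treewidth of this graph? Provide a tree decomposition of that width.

Treewidth 2.
Bags: B1 = {1, 3, 4}  B2 = {1, 2, 3}
Tree: B1–B2

Each bag holds 3 vertices, so the decomposition has width 2, which upper-bounds the treewidth. On the other hand G contains the 3-clique {1, 2, 3}. A clique must lie in a single bag of any decomposition, so no decomposition can have width below 2. Hence tw(G) = 2 exactly.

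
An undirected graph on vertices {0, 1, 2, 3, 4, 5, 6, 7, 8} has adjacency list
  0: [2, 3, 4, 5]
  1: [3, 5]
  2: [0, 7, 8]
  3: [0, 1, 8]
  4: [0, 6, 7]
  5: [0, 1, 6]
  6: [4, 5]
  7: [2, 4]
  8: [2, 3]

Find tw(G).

A width-3 tree decomposition is:
Bags: B1 = {2, 3, 7, 8}  B2 = {0, 2, 3, 7}  B3 = {0, 3, 4, 7}  B4 = {0, 1, 3, 4}  B5 = {0, 1, 4, 5}  B6 = {1, 4, 5, 6}
Tree: B1–B2, B2–B3, B3–B4, B4–B5, B5–B6
Each bag holds 4 vertices, so the decomposition has width 3, which upper-bounds the treewidth. For the lower bound: the 4 vertex sets {2,7,8}, {3}, {0}, {1,4,5,6} are disjoint, each induces a connected subgraph, and every pair is joined by at least one edge of G. Contracting each set to a single vertex therefore yields K_{4} as a minor, and since treewidth is minor-monotone, tw(G) ≥ tw(K_{4}) = 3. Therefore the treewidth is 3.

3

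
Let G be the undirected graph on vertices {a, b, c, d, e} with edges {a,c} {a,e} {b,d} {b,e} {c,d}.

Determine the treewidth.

2

A width-2 tree decomposition is:
Bags: B1 = {a, b, e}  B2 = {a, b, c}  B3 = {b, c, d}
Tree: B1–B2, B2–B3
The largest bag has 3 vertices, giving width 2; this decomposition certifies tw(G) ≤ 2. Since b–e–a–c–d–b is a cycle in G, G is not acyclic. Forests are exactly the graphs of treewidth ≤ 1, so tw(G) ≥ 2. The upper and lower bounds meet at 2, so that is the treewidth.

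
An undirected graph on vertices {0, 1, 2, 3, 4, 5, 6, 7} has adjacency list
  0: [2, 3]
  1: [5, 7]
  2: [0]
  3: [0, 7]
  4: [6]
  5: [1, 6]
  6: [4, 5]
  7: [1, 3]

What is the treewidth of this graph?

A width-1 tree decomposition is:
Bags: B1 = {4, 6}  B2 = {5, 6}  B3 = {1, 5}  B4 = {1, 7}  B5 = {3, 7}  B6 = {0, 3}  B7 = {0, 2}
Tree: B1–B2, B2–B3, B3–B4, B4–B5, B5–B6, B6–B7
Each bag holds 2 vertices, so the decomposition has width 1, which upper-bounds the treewidth. Any graph with an edge has treewidth ≥ 1, and G has the edge 4–6. Therefore the treewidth is 1.

1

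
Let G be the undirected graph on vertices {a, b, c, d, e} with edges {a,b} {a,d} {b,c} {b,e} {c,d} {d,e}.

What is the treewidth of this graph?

A width-2 tree decomposition is:
Bags: B1 = {b, c, d}  B2 = {a, b, d}  B3 = {b, d, e}
Tree: B1–B2, B2–B3
Each bag holds 3 vertices, so the decomposition has width 2, which upper-bounds the treewidth. For the lower bound, G contains the cycle c–d–a–b–c, so G is not a forest; only forests have treewidth ≤ 1, hence tw(G) ≥ 2. Hence tw(G) = 2 exactly.

2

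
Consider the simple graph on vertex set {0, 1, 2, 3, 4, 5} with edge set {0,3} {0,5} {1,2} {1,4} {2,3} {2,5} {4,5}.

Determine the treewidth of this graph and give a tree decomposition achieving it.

Every bag has size at most 3, so the width is 3 − 1 = 2 and tw(G) ≤ 2. For the lower bound, G contains the cycle 0–3–2–5–0, so G is not a forest; only forests have treewidth ≤ 1, hence tw(G) ≥ 2. Combining the bounds, tw(G) = 2.

Treewidth 2.
One such decomposition:
Bags: B1 = {0, 3, 5}  B2 = {2, 3, 5}  B3 = {2, 4, 5}  B4 = {1, 2, 4}
Tree: B1–B2, B2–B3, B3–B4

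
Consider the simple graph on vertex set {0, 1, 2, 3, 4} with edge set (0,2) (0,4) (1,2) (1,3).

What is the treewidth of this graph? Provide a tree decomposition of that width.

Every bag has size at most 2, so the width is 2 − 1 = 1 and tw(G) ≤ 1. Since G has at least one edge (e.g. 3–1), it is not an edgeless graph, so tw(G) ≥ 1. Therefore the treewidth is 1.

Treewidth 1.
One such decomposition:
Bags: B1 = {1, 3}  B2 = {1, 2}  B3 = {0, 2}  B4 = {0, 4}
Tree: B1–B2, B2–B3, B3–B4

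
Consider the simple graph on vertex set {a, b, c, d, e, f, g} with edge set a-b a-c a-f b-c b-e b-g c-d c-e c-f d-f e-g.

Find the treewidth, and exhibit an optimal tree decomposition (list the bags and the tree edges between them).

Every bag has size at most 3, so the width is 3 − 1 = 2 and tw(G) ≤ 2. Conversely, {b, e, g} is a clique of size 3, and the vertices of any clique must share a bag in every tree decomposition; so some bag has ≥ 3 vertices and tw(G) ≥ 2. The upper and lower bounds meet at 2, so that is the treewidth.

Treewidth 2.
Bags: B1 = {b, c, e}  B2 = {a, b, c}  B3 = {b, e, g}  B4 = {a, c, f}  B5 = {c, d, f}
Tree: B1–B2, B1–B3, B2–B4, B4–B5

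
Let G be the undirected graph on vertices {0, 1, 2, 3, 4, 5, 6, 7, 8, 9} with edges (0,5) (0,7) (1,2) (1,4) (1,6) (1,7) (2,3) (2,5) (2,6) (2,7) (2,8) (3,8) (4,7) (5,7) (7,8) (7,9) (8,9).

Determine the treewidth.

A width-2 tree decomposition is:
Bags: B1 = {2, 7, 8}  B2 = {2, 3, 8}  B3 = {1, 2, 7}  B4 = {1, 4, 7}  B5 = {2, 5, 7}  B6 = {7, 8, 9}  B7 = {0, 5, 7}  B8 = {1, 2, 6}
Tree: B1–B2, B1–B3, B3–B4, B3–B5, B1–B6, B5–B7, B3–B8
The largest bag has 3 vertices, giving width 2; this decomposition certifies tw(G) ≤ 2. Conversely, {2, 3, 8} is a clique of size 3, and the vertices of any clique must share a bag in every tree decomposition; so some bag has ≥ 3 vertices and tw(G) ≥ 2. The upper and lower bounds meet at 2, so that is the treewidth.

2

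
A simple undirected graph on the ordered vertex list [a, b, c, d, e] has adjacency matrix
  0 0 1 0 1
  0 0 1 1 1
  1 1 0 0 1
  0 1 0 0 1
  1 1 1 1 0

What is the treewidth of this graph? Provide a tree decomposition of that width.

The largest bag has 3 vertices, giving width 2; this decomposition certifies tw(G) ≤ 2. On the other hand G contains the 3-clique {b, d, e}. A clique must lie in a single bag of any decomposition, so no decomposition can have width below 2. The upper and lower bounds meet at 2, so that is the treewidth.

Treewidth 2.
One optimal decomposition is:
Bags: B1 = {a, c, e}  B2 = {b, c, e}  B3 = {b, d, e}
Tree: B1–B2, B2–B3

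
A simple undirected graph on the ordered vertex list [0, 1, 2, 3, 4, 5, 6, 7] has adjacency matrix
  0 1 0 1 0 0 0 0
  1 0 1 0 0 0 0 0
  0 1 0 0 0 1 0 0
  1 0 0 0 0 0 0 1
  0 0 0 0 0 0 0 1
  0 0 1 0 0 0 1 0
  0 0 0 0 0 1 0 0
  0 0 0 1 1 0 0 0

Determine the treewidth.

1

A width-1 tree decomposition is:
Bags: B1 = {4, 7}  B2 = {3, 7}  B3 = {0, 3}  B4 = {0, 1}  B5 = {1, 2}  B6 = {2, 5}  B7 = {5, 6}
Tree: B1–B2, B2–B3, B3–B4, B4–B5, B5–B6, B6–B7
The largest bag has 2 vertices, giving width 1; this decomposition certifies tw(G) ≤ 1. Since G has at least one edge (e.g. 4–7), it is not an edgeless graph, so tw(G) ≥ 1. Combining the bounds, tw(G) = 1.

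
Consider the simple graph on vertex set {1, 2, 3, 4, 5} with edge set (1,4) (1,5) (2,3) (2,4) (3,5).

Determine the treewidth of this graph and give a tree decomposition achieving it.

The largest bag has 3 vertices, giving width 2; this decomposition certifies tw(G) ≤ 2. The edges 4–1–5–3–2–4 form a cycle, so G is not a tree and its treewidth is at least 2. Hence tw(G) = 2 exactly.

Treewidth 2.
One such decomposition:
Bags: B1 = {1, 4, 5}  B2 = {3, 4, 5}  B3 = {2, 3, 4}
Tree: B1–B2, B2–B3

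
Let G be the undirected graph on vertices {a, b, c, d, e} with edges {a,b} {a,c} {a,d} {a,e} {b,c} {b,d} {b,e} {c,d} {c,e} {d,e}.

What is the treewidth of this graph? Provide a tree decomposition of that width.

Treewidth 4.
Bags: B1 = {a, b, c, d, e}
Tree: (single bag)

With just one bag of size 5, the width is 5 − 1 = 4, so tw(G) ≤ 4. For the lower bound, the 5 vertices {a, b, c, d, e} are pairwise adjacent, and any tree decomposition puts a clique entirely inside one bag — forcing width ≥ 4. The upper and lower bounds meet at 4, so that is the treewidth.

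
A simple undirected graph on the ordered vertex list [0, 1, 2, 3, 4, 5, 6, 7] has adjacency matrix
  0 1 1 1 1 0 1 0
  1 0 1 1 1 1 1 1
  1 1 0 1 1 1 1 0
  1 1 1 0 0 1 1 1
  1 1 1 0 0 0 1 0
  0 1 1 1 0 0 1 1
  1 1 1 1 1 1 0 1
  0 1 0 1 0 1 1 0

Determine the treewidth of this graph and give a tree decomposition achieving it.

Each bag holds 5 vertices, so the decomposition has width 4, which upper-bounds the treewidth. Conversely, {0, 1, 2, 3, 6} is a clique of size 5, and the vertices of any clique must share a bag in every tree decomposition; so some bag has ≥ 5 vertices and tw(G) ≥ 4. Combining the bounds, tw(G) = 4.

Treewidth 4.
One optimal decomposition is:
Bags: B1 = {0, 1, 2, 4, 6}  B2 = {0, 1, 2, 3, 6}  B3 = {1, 2, 3, 5, 6}  B4 = {1, 3, 5, 6, 7}
Tree: B1–B2, B2–B3, B3–B4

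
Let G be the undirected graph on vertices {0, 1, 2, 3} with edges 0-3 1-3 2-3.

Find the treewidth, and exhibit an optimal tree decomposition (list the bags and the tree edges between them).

Every bag has size at most 2, so the width is 2 − 1 = 1 and tw(G) ≤ 1. Since G has at least one edge (e.g. 0–3), it is not an edgeless graph, so tw(G) ≥ 1. The upper and lower bounds meet at 1, so that is the treewidth.

Treewidth 1.
One such decomposition:
Bags: B1 = {0, 3}  B2 = {1, 3}  B3 = {2, 3}
Tree: B1–B2, B2–B3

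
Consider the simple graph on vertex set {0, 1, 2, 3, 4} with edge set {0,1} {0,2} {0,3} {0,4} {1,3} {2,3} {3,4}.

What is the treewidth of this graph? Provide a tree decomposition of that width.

Every bag has size at most 3, so the width is 3 − 1 = 2 and tw(G) ≤ 2. For the lower bound, the 3 vertices {0, 1, 3} are pairwise adjacent, and any tree decomposition puts a clique entirely inside one bag — forcing width ≥ 2. The upper and lower bounds meet at 2, so that is the treewidth.

Treewidth 2.
One such decomposition:
Bags: B1 = {0, 2, 3}  B2 = {0, 1, 3}  B3 = {0, 3, 4}
Tree: B1–B2, B1–B3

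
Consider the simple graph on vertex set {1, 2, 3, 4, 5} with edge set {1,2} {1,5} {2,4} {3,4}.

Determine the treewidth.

A width-1 tree decomposition is:
Bags: B1 = {3, 4}  B2 = {2, 4}  B3 = {1, 2}  B4 = {1, 5}
Tree: B1–B2, B2–B3, B3–B4
Every bag has size at most 2, so the width is 2 − 1 = 1 and tw(G) ≤ 1. Since G has at least one edge (e.g. 4–3), it is not an edgeless graph, so tw(G) ≥ 1. The upper and lower bounds meet at 1, so that is the treewidth.

1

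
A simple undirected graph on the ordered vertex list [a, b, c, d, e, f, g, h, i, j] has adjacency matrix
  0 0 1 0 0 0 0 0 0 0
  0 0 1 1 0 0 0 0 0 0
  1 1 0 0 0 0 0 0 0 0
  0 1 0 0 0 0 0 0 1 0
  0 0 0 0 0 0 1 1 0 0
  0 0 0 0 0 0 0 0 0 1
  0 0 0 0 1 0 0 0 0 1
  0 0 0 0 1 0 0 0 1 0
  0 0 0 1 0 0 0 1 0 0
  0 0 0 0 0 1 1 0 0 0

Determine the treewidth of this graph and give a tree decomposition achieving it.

The largest bag has 2 vertices, giving width 1; this decomposition certifies tw(G) ≤ 1. Any graph with an edge has treewidth ≥ 1, and G has the edge a–c. Therefore the treewidth is 1.

Treewidth 1.
Bags: B1 = {a, c}  B2 = {b, c}  B3 = {b, d}  B4 = {d, i}  B5 = {h, i}  B6 = {e, h}  B7 = {e, g}  B8 = {g, j}  B9 = {f, j}
Tree: B1–B2, B2–B3, B3–B4, B4–B5, B5–B6, B6–B7, B7–B8, B8–B9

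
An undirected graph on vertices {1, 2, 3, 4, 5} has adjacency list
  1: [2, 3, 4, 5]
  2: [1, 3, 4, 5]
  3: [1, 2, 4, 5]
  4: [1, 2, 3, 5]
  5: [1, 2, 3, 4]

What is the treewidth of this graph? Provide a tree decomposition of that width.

Treewidth 4.
One such decomposition:
Bags: B1 = {1, 2, 3, 4, 5}
Tree: (single bag)

A single bag containing all 5 vertices is trivially a valid decomposition of width 4. Conversely, {1, 2, 3, 4, 5} is a clique of size 5, and the vertices of any clique must share a bag in every tree decomposition; so some bag has ≥ 5 vertices and tw(G) ≥ 4. The upper and lower bounds meet at 4, so that is the treewidth.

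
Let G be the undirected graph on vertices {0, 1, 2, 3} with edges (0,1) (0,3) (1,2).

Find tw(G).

1

A width-1 tree decomposition is:
Bags: B1 = {0, 3}  B2 = {0, 1}  B3 = {1, 2}
Tree: B1–B2, B2–B3
Each bag holds 2 vertices, so the decomposition has width 1, which upper-bounds the treewidth. Any graph with an edge has treewidth ≥ 1, and G has the edge 3–0. Hence tw(G) = 1 exactly.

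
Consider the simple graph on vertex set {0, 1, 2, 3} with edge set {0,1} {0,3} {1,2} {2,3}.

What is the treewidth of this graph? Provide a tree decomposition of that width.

Every bag has size at most 3, so the width is 3 − 1 = 2 and tw(G) ≤ 2. For the lower bound, G contains the cycle 3–0–1–2–3, so G is not a forest; only forests have treewidth ≤ 1, hence tw(G) ≥ 2. Therefore the treewidth is 2.

Treewidth 2.
One such decomposition:
Bags: B1 = {0, 1, 3}  B2 = {1, 2, 3}
Tree: B1–B2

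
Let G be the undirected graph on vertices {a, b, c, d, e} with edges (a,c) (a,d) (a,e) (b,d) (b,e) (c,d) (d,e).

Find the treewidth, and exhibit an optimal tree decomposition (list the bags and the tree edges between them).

Each bag holds 3 vertices, so the decomposition has width 2, which upper-bounds the treewidth. Conversely, {a, d, e} is a clique of size 3, and the vertices of any clique must share a bag in every tree decomposition; so some bag has ≥ 3 vertices and tw(G) ≥ 2. Therefore the treewidth is 2.

Treewidth 2.
Bags: B1 = {b, d, e}  B2 = {a, d, e}  B3 = {a, c, d}
Tree: B1–B2, B2–B3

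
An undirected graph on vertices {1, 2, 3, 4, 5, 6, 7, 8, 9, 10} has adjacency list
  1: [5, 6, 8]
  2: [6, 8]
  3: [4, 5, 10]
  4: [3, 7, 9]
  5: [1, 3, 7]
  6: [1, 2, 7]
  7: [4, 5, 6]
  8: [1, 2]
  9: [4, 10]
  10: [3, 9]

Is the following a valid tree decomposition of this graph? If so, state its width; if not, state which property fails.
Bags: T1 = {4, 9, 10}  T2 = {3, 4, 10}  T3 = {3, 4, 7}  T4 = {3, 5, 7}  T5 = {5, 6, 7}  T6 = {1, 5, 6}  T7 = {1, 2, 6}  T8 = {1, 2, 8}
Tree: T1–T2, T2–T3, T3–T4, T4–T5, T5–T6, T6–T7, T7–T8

Yes; width 2.

Every vertex of G appears in some bag (union = {1, 2, 3, 4, 5, 6, 7, 8, 9, 10}); every edge is covered by a bag; and for each vertex v the set of bags containing v is connected in the bag tree. The decomposition is therefore valid. The largest bag has 3 vertices, so the width is 2.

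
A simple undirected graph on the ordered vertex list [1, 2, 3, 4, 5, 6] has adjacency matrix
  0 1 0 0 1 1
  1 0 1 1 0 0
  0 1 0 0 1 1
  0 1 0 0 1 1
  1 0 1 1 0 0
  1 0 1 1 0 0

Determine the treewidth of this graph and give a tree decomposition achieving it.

The largest bag has 4 vertices, giving width 3; this decomposition certifies tw(G) ≤ 3. For the lower bound: the 4 vertex sets {1,5}, {4,6}, {3}, {2} are disjoint, each induces a connected subgraph, and every pair is joined by at least one edge of G. Contracting each set to a single vertex therefore yields K_{4} as a minor, and since treewidth is minor-monotone, tw(G) ≥ tw(K_{4}) = 3. Therefore the treewidth is 3.

Treewidth 3.
One optimal decomposition is:
Bags: B1 = {1, 3, 4, 5}  B2 = {1, 3, 4, 6}  B3 = {1, 2, 3, 4}
Tree: B1–B2, B2–B3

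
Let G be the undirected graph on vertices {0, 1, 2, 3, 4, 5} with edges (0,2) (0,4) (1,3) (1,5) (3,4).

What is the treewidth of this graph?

1

A width-1 tree decomposition is:
Bags: B1 = {0, 2}  B2 = {0, 4}  B3 = {3, 4}  B4 = {1, 3}  B5 = {1, 5}
Tree: B1–B2, B2–B3, B3–B4, B4–B5
Every bag has size at most 2, so the width is 2 − 1 = 1 and tw(G) ≤ 1. Since G has at least one edge (e.g. 2–0), it is not an edgeless graph, so tw(G) ≥ 1. Hence tw(G) = 1 exactly.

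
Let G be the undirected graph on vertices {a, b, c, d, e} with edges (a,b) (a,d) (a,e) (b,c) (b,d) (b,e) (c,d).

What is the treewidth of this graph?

2

A width-2 tree decomposition is:
Bags: B1 = {a, b, d}  B2 = {b, c, d}  B3 = {a, b, e}
Tree: B1–B2, B1–B3
Each bag holds 3 vertices, so the decomposition has width 2, which upper-bounds the treewidth. On the other hand G contains the 3-clique {b, c, d}. A clique must lie in a single bag of any decomposition, so no decomposition can have width below 2. Hence tw(G) = 2 exactly.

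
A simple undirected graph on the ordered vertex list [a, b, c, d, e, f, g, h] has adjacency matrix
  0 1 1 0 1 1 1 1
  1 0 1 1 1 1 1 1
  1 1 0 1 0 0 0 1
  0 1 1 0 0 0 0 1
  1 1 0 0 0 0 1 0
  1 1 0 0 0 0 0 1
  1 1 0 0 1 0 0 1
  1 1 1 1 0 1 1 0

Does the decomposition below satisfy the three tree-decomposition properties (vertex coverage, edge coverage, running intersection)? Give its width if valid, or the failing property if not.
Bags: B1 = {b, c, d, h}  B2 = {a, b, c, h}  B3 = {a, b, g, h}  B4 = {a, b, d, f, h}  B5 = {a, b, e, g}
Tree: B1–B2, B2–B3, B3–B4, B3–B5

No — bags containing vertex d are not connected in the tree.

A tree decomposition must satisfy three properties: every vertex lies in some bag; for every edge, both endpoints lie together in some bag; and for every vertex, the bags containing it form a connected subtree. Here bags containing vertex d are not connected in the tree, so the decomposition is invalid.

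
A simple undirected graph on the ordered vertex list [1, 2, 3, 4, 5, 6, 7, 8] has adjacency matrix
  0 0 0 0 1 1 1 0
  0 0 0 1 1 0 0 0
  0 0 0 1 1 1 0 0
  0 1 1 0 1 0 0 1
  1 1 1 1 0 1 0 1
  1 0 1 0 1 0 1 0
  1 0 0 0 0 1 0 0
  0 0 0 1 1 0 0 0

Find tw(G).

A width-2 tree decomposition is:
Bags: B1 = {2, 4, 5}  B2 = {3, 4, 5}  B3 = {3, 5, 6}  B4 = {4, 5, 8}  B5 = {1, 5, 6}  B6 = {1, 6, 7}
Tree: B1–B2, B2–B3, B2–B4, B3–B5, B5–B6
The largest bag has 3 vertices, giving width 2; this decomposition certifies tw(G) ≤ 2. On the other hand G contains the 3-clique {1, 5, 6}. A clique must lie in a single bag of any decomposition, so no decomposition can have width below 2. The upper and lower bounds meet at 2, so that is the treewidth.

2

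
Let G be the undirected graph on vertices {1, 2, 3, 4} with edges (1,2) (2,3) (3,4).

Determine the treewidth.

A width-1 tree decomposition is:
Bags: B1 = {2, 3}  B2 = {1, 2}  B3 = {3, 4}
Tree: B1–B2, B1–B3
Every bag has size at most 2, so the width is 2 − 1 = 1 and tw(G) ≤ 1. Any graph with an edge has treewidth ≥ 1, and G has the edge 2–3. Hence tw(G) = 1 exactly.

1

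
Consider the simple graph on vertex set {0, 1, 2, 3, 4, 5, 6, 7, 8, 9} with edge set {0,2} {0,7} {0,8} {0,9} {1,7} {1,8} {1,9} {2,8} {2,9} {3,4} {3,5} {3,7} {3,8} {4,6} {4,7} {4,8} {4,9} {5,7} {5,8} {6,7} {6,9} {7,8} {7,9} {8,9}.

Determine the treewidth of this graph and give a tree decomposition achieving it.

The largest bag has 4 vertices, giving width 3; this decomposition certifies tw(G) ≤ 3. On the other hand G contains the 4-clique {0, 2, 8, 9}. A clique must lie in a single bag of any decomposition, so no decomposition can have width below 3. Therefore the treewidth is 3.

Treewidth 3.
One optimal decomposition is:
Bags: B1 = {0, 7, 8, 9}  B2 = {4, 7, 8, 9}  B3 = {4, 6, 7, 9}  B4 = {0, 2, 8, 9}  B5 = {1, 7, 8, 9}  B6 = {3, 4, 7, 8}  B7 = {3, 5, 7, 8}
Tree: B1–B2, B2–B3, B1–B4, B2–B5, B2–B6, B6–B7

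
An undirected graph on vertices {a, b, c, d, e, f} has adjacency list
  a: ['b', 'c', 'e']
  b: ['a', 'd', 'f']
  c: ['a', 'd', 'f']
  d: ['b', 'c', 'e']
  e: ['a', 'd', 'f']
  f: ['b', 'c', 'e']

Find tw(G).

3

A width-3 tree decomposition is:
Bags: B1 = {a, b, d, f}  B2 = {a, d, e, f}  B3 = {a, c, d, f}
Tree: B1–B2, B2–B3
Every bag has size at most 4, so the width is 4 − 1 = 3 and tw(G) ≤ 3. For the lower bound: the 4 vertex sets {a,b}, {e,f}, {d}, {c} are disjoint, each induces a connected subgraph, and every pair is joined by at least one edge of G. Contracting each set to a single vertex therefore yields K_{4} as a minor, and since treewidth is minor-monotone, tw(G) ≥ tw(K_{4}) = 3. Hence tw(G) = 3 exactly.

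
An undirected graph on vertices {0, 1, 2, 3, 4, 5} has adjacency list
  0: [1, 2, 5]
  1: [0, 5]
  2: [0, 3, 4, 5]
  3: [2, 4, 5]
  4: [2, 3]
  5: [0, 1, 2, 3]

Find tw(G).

2

A width-2 tree decomposition is:
Bags: B1 = {2, 3, 5}  B2 = {0, 2, 5}  B3 = {2, 3, 4}  B4 = {0, 1, 5}
Tree: B1–B2, B1–B3, B2–B4
Each bag holds 3 vertices, so the decomposition has width 2, which upper-bounds the treewidth. On the other hand G contains the 3-clique {0, 1, 5}. A clique must lie in a single bag of any decomposition, so no decomposition can have width below 2. The upper and lower bounds meet at 2, so that is the treewidth.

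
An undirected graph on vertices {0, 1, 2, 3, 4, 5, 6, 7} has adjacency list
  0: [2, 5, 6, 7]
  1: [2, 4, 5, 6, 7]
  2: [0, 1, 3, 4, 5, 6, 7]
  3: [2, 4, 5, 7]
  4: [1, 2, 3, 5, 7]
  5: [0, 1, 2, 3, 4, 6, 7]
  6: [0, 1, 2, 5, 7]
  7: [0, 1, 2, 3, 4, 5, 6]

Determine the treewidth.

4

A width-4 tree decomposition is:
Bags: B1 = {2, 3, 4, 5, 7}  B2 = {1, 2, 4, 5, 7}  B3 = {1, 2, 5, 6, 7}  B4 = {0, 2, 5, 6, 7}
Tree: B1–B2, B2–B3, B3–B4
Every bag has size at most 5, so the width is 5 − 1 = 4 and tw(G) ≤ 4. Conversely, {0, 2, 5, 6, 7} is a clique of size 5, and the vertices of any clique must share a bag in every tree decomposition; so some bag has ≥ 5 vertices and tw(G) ≥ 4. The upper and lower bounds meet at 4, so that is the treewidth.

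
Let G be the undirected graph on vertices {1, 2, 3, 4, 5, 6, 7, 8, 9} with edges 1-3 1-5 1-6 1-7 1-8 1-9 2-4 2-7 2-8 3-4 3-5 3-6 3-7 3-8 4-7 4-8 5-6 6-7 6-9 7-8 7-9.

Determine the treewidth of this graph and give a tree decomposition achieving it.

Treewidth 3.
One optimal decomposition is:
Bags: B1 = {3, 4, 7, 8}  B2 = {1, 3, 7, 8}  B3 = {1, 3, 6, 7}  B4 = {2, 4, 7, 8}  B5 = {1, 6, 7, 9}  B6 = {1, 3, 5, 6}
Tree: B1–B2, B2–B3, B1–B4, B3–B5, B3–B6

Every bag has size at most 4, so the width is 4 − 1 = 3 and tw(G) ≤ 3. Conversely, {1, 3, 5, 6} is a clique of size 4, and the vertices of any clique must share a bag in every tree decomposition; so some bag has ≥ 4 vertices and tw(G) ≥ 3. Hence tw(G) = 3 exactly.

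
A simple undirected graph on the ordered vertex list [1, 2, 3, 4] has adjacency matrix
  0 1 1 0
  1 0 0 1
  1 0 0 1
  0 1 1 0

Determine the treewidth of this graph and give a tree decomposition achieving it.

Treewidth 2.
Bags: B1 = {1, 2, 4}  B2 = {1, 3, 4}
Tree: B1–B2

Each bag holds 3 vertices, so the decomposition has width 2, which upper-bounds the treewidth. For the lower bound, G contains the cycle 1–2–4–3–1, so G is not a forest; only forests have treewidth ≤ 1, hence tw(G) ≥ 2. Combining the bounds, tw(G) = 2.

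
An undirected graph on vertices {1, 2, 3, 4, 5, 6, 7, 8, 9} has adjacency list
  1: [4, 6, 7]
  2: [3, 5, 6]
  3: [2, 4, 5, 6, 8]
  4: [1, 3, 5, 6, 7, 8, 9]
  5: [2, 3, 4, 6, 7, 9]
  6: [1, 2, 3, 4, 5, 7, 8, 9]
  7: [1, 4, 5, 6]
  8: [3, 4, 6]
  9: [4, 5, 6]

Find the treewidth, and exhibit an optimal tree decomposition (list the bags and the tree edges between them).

The largest bag has 4 vertices, giving width 3; this decomposition certifies tw(G) ≤ 3. On the other hand G contains the 4-clique {2, 3, 5, 6}. A clique must lie in a single bag of any decomposition, so no decomposition can have width below 3. Combining the bounds, tw(G) = 3.

Treewidth 3.
One optimal decomposition is:
Bags: B1 = {4, 5, 6, 7}  B2 = {4, 5, 6, 9}  B3 = {3, 4, 5, 6}  B4 = {2, 3, 5, 6}  B5 = {3, 4, 6, 8}  B6 = {1, 4, 6, 7}
Tree: B1–B2, B1–B3, B3–B4, B3–B5, B1–B6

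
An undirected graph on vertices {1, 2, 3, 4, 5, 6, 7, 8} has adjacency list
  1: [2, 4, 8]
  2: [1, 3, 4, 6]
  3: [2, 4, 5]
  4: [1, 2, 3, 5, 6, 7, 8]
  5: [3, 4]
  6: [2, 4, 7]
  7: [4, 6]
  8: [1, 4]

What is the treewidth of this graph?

A width-2 tree decomposition is:
Bags: B1 = {1, 2, 4}  B2 = {2, 4, 6}  B3 = {2, 3, 4}  B4 = {3, 4, 5}  B5 = {4, 6, 7}  B6 = {1, 4, 8}
Tree: B1–B2, B1–B3, B3–B4, B2–B5, B1–B6
Every bag has size at most 3, so the width is 3 − 1 = 2 and tw(G) ≤ 2. For the lower bound, the 3 vertices {1, 4, 8} are pairwise adjacent, and any tree decomposition puts a clique entirely inside one bag — forcing width ≥ 2. Combining the bounds, tw(G) = 2.

2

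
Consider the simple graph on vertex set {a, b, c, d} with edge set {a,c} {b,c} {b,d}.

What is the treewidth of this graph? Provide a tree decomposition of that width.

Treewidth 1.
Bags: B1 = {b, d}  B2 = {b, c}  B3 = {a, c}
Tree: B1–B2, B2–B3

Each bag holds 2 vertices, so the decomposition has width 1, which upper-bounds the treewidth. G has an edge, so its treewidth is at least 1. Combining the bounds, tw(G) = 1.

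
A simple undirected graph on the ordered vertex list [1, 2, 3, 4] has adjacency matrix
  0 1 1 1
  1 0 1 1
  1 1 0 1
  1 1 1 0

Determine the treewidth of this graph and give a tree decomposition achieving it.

Treewidth 3.
One such decomposition:
Bags: B1 = {1, 2, 3, 4}
Tree: (single bag)

A single bag containing all 4 vertices is trivially a valid decomposition of width 3. On the other hand G contains the 4-clique {1, 2, 3, 4}. A clique must lie in a single bag of any decomposition, so no decomposition can have width below 3. Hence tw(G) = 3 exactly.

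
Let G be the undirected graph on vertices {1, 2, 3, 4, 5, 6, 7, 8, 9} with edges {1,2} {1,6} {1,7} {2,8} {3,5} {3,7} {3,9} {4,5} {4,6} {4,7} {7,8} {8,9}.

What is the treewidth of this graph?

A width-3 tree decomposition is:
Bags: B1 = {1, 2, 6, 8}  B2 = {1, 6, 7, 8}  B3 = {4, 6, 7, 8}  B4 = {4, 7, 8, 9}  B5 = {3, 4, 7, 9}  B6 = {3, 4, 5, 9}
Tree: B1–B2, B2–B3, B3–B4, B4–B5, B5–B6
The largest bag has 4 vertices, giving width 3; this decomposition certifies tw(G) ≤ 3. For the lower bound: the 4 vertex sets {1,2,6}, {8}, {7}, {3,4,5,9} are disjoint, each induces a connected subgraph, and every pair is joined by at least one edge of G. Contracting each set to a single vertex therefore yields K_{4} as a minor, and since treewidth is minor-monotone, tw(G) ≥ tw(K_{4}) = 3. The upper and lower bounds meet at 3, so that is the treewidth.

3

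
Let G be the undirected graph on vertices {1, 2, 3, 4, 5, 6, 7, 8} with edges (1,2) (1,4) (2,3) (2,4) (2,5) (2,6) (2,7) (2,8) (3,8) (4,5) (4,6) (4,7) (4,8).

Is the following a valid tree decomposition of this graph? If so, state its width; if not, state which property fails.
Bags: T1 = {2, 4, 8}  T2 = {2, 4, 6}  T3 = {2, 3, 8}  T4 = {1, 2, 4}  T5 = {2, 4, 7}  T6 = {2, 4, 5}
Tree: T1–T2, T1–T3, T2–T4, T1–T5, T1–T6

Yes; width 2.

Vertex coverage: the bags together contain {1, 2, 3, 4, 5, 6, 7, 8}, the full vertex set. Edge coverage: each edge of G has both endpoints in at least one bag. Running intersection: for every vertex, the bags containing it form a connected subtree. All three properties hold, so this is a valid tree decomposition of width max|bag| − 1 = 2, and hence tw(G) ≤ 2.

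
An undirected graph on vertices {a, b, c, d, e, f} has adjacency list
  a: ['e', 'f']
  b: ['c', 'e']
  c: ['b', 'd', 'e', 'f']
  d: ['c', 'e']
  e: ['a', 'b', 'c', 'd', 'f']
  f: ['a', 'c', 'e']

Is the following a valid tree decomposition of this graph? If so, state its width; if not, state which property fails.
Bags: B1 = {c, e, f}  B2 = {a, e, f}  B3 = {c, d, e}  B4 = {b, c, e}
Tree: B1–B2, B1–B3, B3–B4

Yes; width 2.

Vertex coverage: the bags together contain {a, b, c, d, e, f}, the full vertex set. Edge coverage: each edge of G has both endpoints in at least one bag. Running intersection: for every vertex, the bags containing it form a connected subtree. All three properties hold, so this is a valid tree decomposition of width max|bag| − 1 = 2, and hence tw(G) ≤ 2.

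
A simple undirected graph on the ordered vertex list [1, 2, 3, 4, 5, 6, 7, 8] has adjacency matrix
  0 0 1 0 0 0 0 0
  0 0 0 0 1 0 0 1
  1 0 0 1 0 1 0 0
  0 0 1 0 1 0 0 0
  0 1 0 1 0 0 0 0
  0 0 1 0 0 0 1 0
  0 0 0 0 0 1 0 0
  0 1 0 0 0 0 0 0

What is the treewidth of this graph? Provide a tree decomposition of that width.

Treewidth 1.
Bags: B1 = {3, 6}  B2 = {3, 4}  B3 = {1, 3}  B4 = {4, 5}  B5 = {2, 5}  B6 = {6, 7}  B7 = {2, 8}
Tree: B1–B2, B2–B3, B2–B4, B4–B5, B1–B6, B5–B7

Each bag holds 2 vertices, so the decomposition has width 1, which upper-bounds the treewidth. Any graph with an edge has treewidth ≥ 1, and G has the edge 3–6. Hence tw(G) = 1 exactly.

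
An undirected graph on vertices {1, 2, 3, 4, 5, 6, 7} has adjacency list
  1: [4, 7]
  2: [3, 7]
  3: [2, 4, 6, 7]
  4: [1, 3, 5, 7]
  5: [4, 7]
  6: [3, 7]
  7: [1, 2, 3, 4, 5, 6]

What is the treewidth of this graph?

A width-2 tree decomposition is:
Bags: B1 = {3, 4, 7}  B2 = {2, 3, 7}  B3 = {3, 6, 7}  B4 = {4, 5, 7}  B5 = {1, 4, 7}
Tree: B1–B2, B1–B3, B1–B4, B1–B5
The largest bag has 3 vertices, giving width 2; this decomposition certifies tw(G) ≤ 2. On the other hand G contains the 3-clique {1, 4, 7}. A clique must lie in a single bag of any decomposition, so no decomposition can have width below 2. Therefore the treewidth is 2.

2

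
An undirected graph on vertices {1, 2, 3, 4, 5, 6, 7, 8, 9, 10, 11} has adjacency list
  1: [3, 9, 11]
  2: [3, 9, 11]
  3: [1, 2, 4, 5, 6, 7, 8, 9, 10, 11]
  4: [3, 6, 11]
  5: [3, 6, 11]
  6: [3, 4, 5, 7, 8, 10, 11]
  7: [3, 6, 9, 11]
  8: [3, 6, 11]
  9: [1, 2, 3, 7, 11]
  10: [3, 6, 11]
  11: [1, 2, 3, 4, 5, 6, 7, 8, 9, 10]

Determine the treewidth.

3

A width-3 tree decomposition is:
Bags: B1 = {3, 4, 6, 11}  B2 = {3, 6, 8, 11}  B3 = {3, 6, 7, 11}  B4 = {3, 7, 9, 11}  B5 = {3, 6, 10, 11}  B6 = {2, 3, 9, 11}  B7 = {3, 5, 6, 11}  B8 = {1, 3, 9, 11}
Tree: B1–B2, B2–B3, B3–B4, B3–B5, B4–B6, B3–B7, B4–B8
Each bag holds 4 vertices, so the decomposition has width 3, which upper-bounds the treewidth. On the other hand G contains the 4-clique {1, 3, 9, 11}. A clique must lie in a single bag of any decomposition, so no decomposition can have width below 3. Combining the bounds, tw(G) = 3.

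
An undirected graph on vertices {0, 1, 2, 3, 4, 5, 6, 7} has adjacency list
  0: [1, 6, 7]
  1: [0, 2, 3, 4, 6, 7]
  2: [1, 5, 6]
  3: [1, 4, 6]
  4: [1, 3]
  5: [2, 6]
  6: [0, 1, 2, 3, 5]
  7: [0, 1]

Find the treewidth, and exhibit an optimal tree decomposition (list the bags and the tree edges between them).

Treewidth 2.
One optimal decomposition is:
Bags: B1 = {0, 1, 7}  B2 = {0, 1, 6}  B3 = {1, 3, 6}  B4 = {1, 2, 6}  B5 = {1, 3, 4}  B6 = {2, 5, 6}
Tree: B1–B2, B2–B3, B2–B4, B3–B5, B4–B6

Every bag has size at most 3, so the width is 3 − 1 = 2 and tw(G) ≤ 2. For the lower bound, the 3 vertices {1, 3, 4} are pairwise adjacent, and any tree decomposition puts a clique entirely inside one bag — forcing width ≥ 2. Hence tw(G) = 2 exactly.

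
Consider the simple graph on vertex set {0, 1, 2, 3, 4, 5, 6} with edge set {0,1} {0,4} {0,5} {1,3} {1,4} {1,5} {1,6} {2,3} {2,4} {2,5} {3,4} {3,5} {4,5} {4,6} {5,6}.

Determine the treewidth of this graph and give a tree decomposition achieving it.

Every bag has size at most 4, so the width is 4 − 1 = 3 and tw(G) ≤ 3. Conversely, {0, 1, 4, 5} is a clique of size 4, and the vertices of any clique must share a bag in every tree decomposition; so some bag has ≥ 4 vertices and tw(G) ≥ 3. Combining the bounds, tw(G) = 3.

Treewidth 3.
One optimal decomposition is:
Bags: B1 = {1, 3, 4, 5}  B2 = {0, 1, 4, 5}  B3 = {2, 3, 4, 5}  B4 = {1, 4, 5, 6}
Tree: B1–B2, B1–B3, B2–B4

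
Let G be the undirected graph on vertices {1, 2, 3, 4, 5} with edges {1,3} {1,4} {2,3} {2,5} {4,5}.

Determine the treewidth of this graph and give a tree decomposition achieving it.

Treewidth 2.
One optimal decomposition is:
Bags: B1 = {2, 4, 5}  B2 = {2, 3, 4}  B3 = {1, 3, 4}
Tree: B1–B2, B2–B3

Each bag holds 3 vertices, so the decomposition has width 2, which upper-bounds the treewidth. Since 4–5–2–3–1–4 is a cycle in G, G is not acyclic. Forests are exactly the graphs of treewidth ≤ 1, so tw(G) ≥ 2. Hence tw(G) = 2 exactly.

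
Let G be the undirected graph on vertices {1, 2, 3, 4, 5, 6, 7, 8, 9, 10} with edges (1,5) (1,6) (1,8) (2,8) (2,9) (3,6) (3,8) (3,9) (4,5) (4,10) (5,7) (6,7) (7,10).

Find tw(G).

2

A width-2 tree decomposition is:
Bags: B1 = {4, 7, 10}  B2 = {4, 5, 7}  B3 = {5, 6, 7}  B4 = {1, 5, 6}  B5 = {1, 3, 6}  B6 = {1, 3, 8}  B7 = {3, 8, 9}  B8 = {2, 8, 9}
Tree: B1–B2, B2–B3, B3–B4, B4–B5, B5–B6, B6–B7, B7–B8
Every bag has size at most 3, so the width is 3 − 1 = 2 and tw(G) ≤ 2. The edges 10–4–5–7–10 form a cycle, so G is not a tree and its treewidth is at least 2. Hence tw(G) = 2 exactly.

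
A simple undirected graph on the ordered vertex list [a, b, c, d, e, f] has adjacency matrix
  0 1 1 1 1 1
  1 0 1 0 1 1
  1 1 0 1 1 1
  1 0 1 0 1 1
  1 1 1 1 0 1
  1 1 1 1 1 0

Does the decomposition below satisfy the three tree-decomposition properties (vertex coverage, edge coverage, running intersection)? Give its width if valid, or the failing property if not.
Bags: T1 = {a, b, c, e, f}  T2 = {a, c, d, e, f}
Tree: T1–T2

Yes; width 4.

Vertex coverage: the bags together contain {a, b, c, d, e, f}, the full vertex set. Edge coverage: each edge of G has both endpoints in at least one bag. Running intersection: for every vertex, the bags containing it form a connected subtree. All three properties hold, so this is a valid tree decomposition of width max|bag| − 1 = 4, and hence tw(G) ≤ 4.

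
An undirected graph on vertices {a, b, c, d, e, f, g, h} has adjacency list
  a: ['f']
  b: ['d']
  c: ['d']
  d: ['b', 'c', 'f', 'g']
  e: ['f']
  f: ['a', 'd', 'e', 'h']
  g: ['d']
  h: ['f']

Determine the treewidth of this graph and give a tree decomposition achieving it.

Treewidth 1.
Bags: B1 = {d, g}  B2 = {d, f}  B3 = {e, f}  B4 = {c, d}  B5 = {a, f}  B6 = {f, h}  B7 = {b, d}
Tree: B1–B2, B2–B3, B1–B4, B2–B5, B5–B6, B2–B7

Each bag holds 2 vertices, so the decomposition has width 1, which upper-bounds the treewidth. G has an edge, so its treewidth is at least 1. Combining the bounds, tw(G) = 1.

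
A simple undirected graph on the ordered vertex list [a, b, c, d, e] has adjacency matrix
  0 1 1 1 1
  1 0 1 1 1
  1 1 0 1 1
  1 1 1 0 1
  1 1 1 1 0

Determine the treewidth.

A width-4 tree decomposition is:
Bags: B1 = {a, b, c, d, e}
Tree: (single bag)
A single bag containing all 5 vertices is trivially a valid decomposition of width 4. On the other hand G contains the 5-clique {a, b, c, d, e}. A clique must lie in a single bag of any decomposition, so no decomposition can have width below 4. Therefore the treewidth is 4.

4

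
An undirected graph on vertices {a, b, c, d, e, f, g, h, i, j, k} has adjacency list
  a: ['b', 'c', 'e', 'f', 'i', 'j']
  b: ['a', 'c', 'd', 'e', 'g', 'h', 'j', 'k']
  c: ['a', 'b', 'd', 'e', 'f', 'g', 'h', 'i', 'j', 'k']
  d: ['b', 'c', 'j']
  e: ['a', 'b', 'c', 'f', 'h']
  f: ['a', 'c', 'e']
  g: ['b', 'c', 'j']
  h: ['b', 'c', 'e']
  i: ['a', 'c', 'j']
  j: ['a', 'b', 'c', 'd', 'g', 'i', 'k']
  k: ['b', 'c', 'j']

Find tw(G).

3

A width-3 tree decomposition is:
Bags: B1 = {b, c, g, j}  B2 = {b, c, j, k}  B3 = {a, b, c, j}  B4 = {a, b, c, e}  B5 = {a, c, e, f}  B6 = {b, c, d, j}  B7 = {a, c, i, j}  B8 = {b, c, e, h}
Tree: B1–B2, B1–B3, B3–B4, B4–B5, B1–B6, B3–B7, B4–B8
Every bag has size at most 4, so the width is 4 − 1 = 3 and tw(G) ≤ 3. On the other hand G contains the 4-clique {a, c, e, f}. A clique must lie in a single bag of any decomposition, so no decomposition can have width below 3. The upper and lower bounds meet at 3, so that is the treewidth.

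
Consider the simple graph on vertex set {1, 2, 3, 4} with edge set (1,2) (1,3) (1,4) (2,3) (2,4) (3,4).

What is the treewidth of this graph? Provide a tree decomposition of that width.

Treewidth 3.
Bags: B1 = {1, 2, 3, 4}
Tree: (single bag)

A single bag containing all 4 vertices is trivially a valid decomposition of width 3. On the other hand G contains the 4-clique {1, 2, 3, 4}. A clique must lie in a single bag of any decomposition, so no decomposition can have width below 3. Therefore the treewidth is 3.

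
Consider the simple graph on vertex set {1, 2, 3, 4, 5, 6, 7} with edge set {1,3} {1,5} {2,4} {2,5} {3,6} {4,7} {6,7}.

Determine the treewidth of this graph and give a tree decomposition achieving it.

Each bag holds 3 vertices, so the decomposition has width 2, which upper-bounds the treewidth. Since 7–6–3–1–5–2–4–7 is a cycle in G, G is not acyclic. Forests are exactly the graphs of treewidth ≤ 1, so tw(G) ≥ 2. Therefore the treewidth is 2.

Treewidth 2.
Bags: B1 = {3, 6, 7}  B2 = {1, 3, 7}  B3 = {1, 5, 7}  B4 = {2, 5, 7}  B5 = {2, 4, 7}
Tree: B1–B2, B2–B3, B3–B4, B4–B5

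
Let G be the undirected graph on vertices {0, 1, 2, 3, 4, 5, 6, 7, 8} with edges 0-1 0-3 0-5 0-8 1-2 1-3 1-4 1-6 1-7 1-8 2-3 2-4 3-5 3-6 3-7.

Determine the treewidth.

2

A width-2 tree decomposition is:
Bags: B1 = {1, 2, 3}  B2 = {0, 1, 3}  B3 = {1, 3, 6}  B4 = {0, 1, 8}  B5 = {1, 3, 7}  B6 = {1, 2, 4}  B7 = {0, 3, 5}
Tree: B1–B2, B2–B3, B2–B4, B3–B5, B1–B6, B2–B7
Each bag holds 3 vertices, so the decomposition has width 2, which upper-bounds the treewidth. On the other hand G contains the 3-clique {0, 1, 8}. A clique must lie in a single bag of any decomposition, so no decomposition can have width below 2. Combining the bounds, tw(G) = 2.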